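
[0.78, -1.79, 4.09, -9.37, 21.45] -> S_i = 0.78*(-2.29)^i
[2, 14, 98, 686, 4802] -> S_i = 2*7^i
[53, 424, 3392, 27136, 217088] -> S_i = 53*8^i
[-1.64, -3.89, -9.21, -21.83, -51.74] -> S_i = -1.64*2.37^i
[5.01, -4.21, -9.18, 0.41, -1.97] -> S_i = Random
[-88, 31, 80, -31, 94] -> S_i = Random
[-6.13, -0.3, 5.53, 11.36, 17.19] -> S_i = -6.13 + 5.83*i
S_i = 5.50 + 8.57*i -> [5.5, 14.07, 22.64, 31.21, 39.78]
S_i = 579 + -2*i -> [579, 577, 575, 573, 571]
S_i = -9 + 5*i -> [-9, -4, 1, 6, 11]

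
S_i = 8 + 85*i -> [8, 93, 178, 263, 348]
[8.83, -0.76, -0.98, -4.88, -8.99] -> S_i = Random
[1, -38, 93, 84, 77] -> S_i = Random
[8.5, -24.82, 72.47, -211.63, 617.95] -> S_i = 8.50*(-2.92)^i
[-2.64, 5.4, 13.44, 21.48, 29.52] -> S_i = -2.64 + 8.04*i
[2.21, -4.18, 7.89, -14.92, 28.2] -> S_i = 2.21*(-1.89)^i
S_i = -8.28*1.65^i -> [-8.28, -13.66, -22.54, -37.19, -61.37]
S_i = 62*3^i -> [62, 186, 558, 1674, 5022]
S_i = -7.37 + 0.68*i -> [-7.37, -6.69, -6.01, -5.33, -4.65]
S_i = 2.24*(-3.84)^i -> [2.24, -8.6, 33.03, -126.84, 487.05]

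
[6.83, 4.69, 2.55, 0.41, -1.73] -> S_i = 6.83 + -2.14*i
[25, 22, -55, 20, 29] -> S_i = Random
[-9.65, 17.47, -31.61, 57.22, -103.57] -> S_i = -9.65*(-1.81)^i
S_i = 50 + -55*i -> [50, -5, -60, -115, -170]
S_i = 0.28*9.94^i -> [0.28, 2.78, 27.67, 274.99, 2733.4]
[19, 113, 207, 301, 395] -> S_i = 19 + 94*i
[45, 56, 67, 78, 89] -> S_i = 45 + 11*i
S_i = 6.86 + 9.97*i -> [6.86, 16.83, 26.8, 36.77, 46.74]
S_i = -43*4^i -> [-43, -172, -688, -2752, -11008]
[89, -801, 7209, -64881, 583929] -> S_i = 89*-9^i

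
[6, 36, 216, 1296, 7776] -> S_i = 6*6^i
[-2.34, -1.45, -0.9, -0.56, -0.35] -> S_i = -2.34*0.62^i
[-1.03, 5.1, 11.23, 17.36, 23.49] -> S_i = -1.03 + 6.13*i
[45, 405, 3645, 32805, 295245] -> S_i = 45*9^i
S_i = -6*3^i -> [-6, -18, -54, -162, -486]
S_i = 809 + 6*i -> [809, 815, 821, 827, 833]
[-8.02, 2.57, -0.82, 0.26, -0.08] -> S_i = -8.02*(-0.32)^i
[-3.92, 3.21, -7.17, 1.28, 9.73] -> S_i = Random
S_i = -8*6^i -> [-8, -48, -288, -1728, -10368]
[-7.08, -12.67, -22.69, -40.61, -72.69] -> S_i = -7.08*1.79^i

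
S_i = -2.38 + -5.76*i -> [-2.38, -8.14, -13.9, -19.66, -25.42]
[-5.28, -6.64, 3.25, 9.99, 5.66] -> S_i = Random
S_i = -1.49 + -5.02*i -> [-1.49, -6.51, -11.53, -16.55, -21.57]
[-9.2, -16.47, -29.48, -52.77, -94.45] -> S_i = -9.20*1.79^i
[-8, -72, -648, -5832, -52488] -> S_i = -8*9^i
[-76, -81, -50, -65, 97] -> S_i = Random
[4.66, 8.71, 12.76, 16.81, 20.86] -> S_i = 4.66 + 4.05*i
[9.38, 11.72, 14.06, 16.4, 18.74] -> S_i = 9.38 + 2.34*i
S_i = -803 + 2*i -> [-803, -801, -799, -797, -795]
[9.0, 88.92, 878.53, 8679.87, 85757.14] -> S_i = 9.00*9.88^i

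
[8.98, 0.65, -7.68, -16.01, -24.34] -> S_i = 8.98 + -8.33*i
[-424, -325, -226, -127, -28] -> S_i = -424 + 99*i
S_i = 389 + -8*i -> [389, 381, 373, 365, 357]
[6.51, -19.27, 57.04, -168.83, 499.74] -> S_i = 6.51*(-2.96)^i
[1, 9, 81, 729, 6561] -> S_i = 1*9^i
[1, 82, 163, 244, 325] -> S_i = 1 + 81*i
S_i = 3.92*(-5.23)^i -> [3.92, -20.5, 107.22, -560.78, 2932.87]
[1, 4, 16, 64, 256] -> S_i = 1*4^i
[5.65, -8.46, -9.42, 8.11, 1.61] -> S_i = Random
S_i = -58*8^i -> [-58, -464, -3712, -29696, -237568]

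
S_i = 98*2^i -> [98, 196, 392, 784, 1568]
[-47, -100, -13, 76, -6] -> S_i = Random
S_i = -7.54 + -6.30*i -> [-7.54, -13.84, -20.14, -26.44, -32.74]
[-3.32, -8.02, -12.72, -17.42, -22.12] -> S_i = -3.32 + -4.70*i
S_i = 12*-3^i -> [12, -36, 108, -324, 972]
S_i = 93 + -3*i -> [93, 90, 87, 84, 81]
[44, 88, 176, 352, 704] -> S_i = 44*2^i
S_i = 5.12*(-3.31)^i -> [5.12, -16.95, 56.1, -185.68, 614.58]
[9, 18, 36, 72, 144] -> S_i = 9*2^i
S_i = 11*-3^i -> [11, -33, 99, -297, 891]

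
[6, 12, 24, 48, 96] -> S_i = 6*2^i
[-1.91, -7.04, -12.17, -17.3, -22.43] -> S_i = -1.91 + -5.13*i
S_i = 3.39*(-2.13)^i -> [3.39, -7.22, 15.38, -32.76, 69.78]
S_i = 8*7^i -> [8, 56, 392, 2744, 19208]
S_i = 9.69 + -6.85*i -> [9.69, 2.84, -4.01, -10.86, -17.71]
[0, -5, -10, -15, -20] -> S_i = 0 + -5*i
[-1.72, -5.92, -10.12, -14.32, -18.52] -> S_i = -1.72 + -4.20*i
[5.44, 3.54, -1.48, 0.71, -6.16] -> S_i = Random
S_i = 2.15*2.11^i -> [2.15, 4.54, 9.57, 20.2, 42.62]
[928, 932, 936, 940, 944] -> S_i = 928 + 4*i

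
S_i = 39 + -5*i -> [39, 34, 29, 24, 19]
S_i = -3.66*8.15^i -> [-3.66, -29.83, -243.11, -1981.32, -16147.73]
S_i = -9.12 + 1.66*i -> [-9.12, -7.46, -5.8, -4.14, -2.48]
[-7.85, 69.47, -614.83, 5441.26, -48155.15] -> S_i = -7.85*(-8.85)^i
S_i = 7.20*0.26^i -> [7.2, 1.87, 0.49, 0.13, 0.03]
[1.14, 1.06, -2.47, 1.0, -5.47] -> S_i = Random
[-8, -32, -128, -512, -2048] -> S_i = -8*4^i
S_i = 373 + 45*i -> [373, 418, 463, 508, 553]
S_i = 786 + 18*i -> [786, 804, 822, 840, 858]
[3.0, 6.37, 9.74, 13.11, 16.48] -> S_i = 3.00 + 3.37*i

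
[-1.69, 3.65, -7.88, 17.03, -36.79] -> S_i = -1.69*(-2.16)^i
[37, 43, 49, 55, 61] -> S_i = 37 + 6*i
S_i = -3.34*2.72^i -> [-3.34, -9.08, -24.71, -67.21, -182.82]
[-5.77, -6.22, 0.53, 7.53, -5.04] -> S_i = Random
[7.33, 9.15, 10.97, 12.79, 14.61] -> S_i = 7.33 + 1.82*i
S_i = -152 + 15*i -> [-152, -137, -122, -107, -92]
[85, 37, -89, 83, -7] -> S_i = Random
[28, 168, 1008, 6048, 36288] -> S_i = 28*6^i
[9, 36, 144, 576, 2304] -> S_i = 9*4^i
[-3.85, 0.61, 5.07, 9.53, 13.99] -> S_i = -3.85 + 4.46*i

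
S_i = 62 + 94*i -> [62, 156, 250, 344, 438]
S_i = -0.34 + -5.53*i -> [-0.34, -5.87, -11.4, -16.93, -22.46]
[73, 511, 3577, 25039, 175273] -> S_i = 73*7^i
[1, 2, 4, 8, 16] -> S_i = 1*2^i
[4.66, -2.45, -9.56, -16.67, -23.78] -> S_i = 4.66 + -7.11*i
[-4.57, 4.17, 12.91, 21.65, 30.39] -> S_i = -4.57 + 8.74*i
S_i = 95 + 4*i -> [95, 99, 103, 107, 111]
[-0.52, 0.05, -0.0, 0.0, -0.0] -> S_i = -0.52*(-0.09)^i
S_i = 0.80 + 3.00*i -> [0.8, 3.8, 6.8, 9.8, 12.8]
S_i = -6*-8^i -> [-6, 48, -384, 3072, -24576]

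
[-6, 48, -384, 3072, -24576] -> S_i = -6*-8^i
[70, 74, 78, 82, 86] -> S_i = 70 + 4*i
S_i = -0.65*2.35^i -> [-0.65, -1.53, -3.59, -8.44, -19.82]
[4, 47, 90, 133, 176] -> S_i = 4 + 43*i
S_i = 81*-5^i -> [81, -405, 2025, -10125, 50625]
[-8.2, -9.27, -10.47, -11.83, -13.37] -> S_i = -8.20*1.13^i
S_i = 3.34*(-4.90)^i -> [3.34, -16.37, 80.19, -392.95, 1925.44]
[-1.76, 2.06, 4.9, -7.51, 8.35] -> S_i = Random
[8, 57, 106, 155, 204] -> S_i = 8 + 49*i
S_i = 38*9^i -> [38, 342, 3078, 27702, 249318]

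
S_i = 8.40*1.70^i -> [8.4, 14.28, 24.28, 41.27, 70.16]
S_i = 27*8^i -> [27, 216, 1728, 13824, 110592]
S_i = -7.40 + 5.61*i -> [-7.4, -1.79, 3.82, 9.43, 15.04]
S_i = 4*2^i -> [4, 8, 16, 32, 64]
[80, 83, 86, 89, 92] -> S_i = 80 + 3*i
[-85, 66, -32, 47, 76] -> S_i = Random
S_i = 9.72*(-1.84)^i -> [9.72, -17.88, 32.91, -60.55, 111.41]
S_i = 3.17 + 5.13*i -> [3.17, 8.3, 13.43, 18.56, 23.69]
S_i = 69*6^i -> [69, 414, 2484, 14904, 89424]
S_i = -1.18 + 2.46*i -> [-1.18, 1.28, 3.74, 6.2, 8.66]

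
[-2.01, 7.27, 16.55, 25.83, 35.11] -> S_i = -2.01 + 9.28*i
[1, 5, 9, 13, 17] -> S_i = 1 + 4*i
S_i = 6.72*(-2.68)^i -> [6.72, -18.01, 48.27, -129.35, 346.66]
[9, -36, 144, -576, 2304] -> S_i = 9*-4^i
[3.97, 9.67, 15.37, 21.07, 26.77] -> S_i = 3.97 + 5.70*i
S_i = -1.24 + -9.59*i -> [-1.24, -10.83, -20.42, -30.01, -39.6]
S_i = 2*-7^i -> [2, -14, 98, -686, 4802]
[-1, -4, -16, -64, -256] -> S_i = -1*4^i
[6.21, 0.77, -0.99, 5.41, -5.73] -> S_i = Random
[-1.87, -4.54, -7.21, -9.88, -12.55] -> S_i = -1.87 + -2.67*i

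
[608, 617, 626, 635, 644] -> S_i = 608 + 9*i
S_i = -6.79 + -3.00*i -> [-6.79, -9.79, -12.79, -15.79, -18.79]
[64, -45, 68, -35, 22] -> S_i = Random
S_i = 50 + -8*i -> [50, 42, 34, 26, 18]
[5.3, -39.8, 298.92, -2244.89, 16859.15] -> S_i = 5.30*(-7.51)^i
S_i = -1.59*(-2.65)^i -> [-1.59, 4.21, -11.17, 29.59, -78.41]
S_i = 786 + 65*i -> [786, 851, 916, 981, 1046]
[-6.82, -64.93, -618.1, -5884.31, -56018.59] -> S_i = -6.82*9.52^i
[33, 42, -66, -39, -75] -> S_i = Random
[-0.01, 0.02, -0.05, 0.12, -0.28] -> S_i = -0.01*(-2.31)^i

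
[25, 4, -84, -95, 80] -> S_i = Random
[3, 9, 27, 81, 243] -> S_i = 3*3^i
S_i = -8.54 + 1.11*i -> [-8.54, -7.43, -6.32, -5.21, -4.1]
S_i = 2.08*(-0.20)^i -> [2.08, -0.42, 0.08, -0.02, 0.0]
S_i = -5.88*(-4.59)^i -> [-5.88, 26.99, -123.88, 568.61, -2609.93]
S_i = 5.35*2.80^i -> [5.35, 14.98, 41.94, 117.44, 328.84]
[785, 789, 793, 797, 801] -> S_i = 785 + 4*i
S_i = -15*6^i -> [-15, -90, -540, -3240, -19440]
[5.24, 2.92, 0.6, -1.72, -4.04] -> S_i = 5.24 + -2.32*i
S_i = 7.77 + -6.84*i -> [7.77, 0.93, -5.91, -12.75, -19.59]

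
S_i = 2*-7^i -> [2, -14, 98, -686, 4802]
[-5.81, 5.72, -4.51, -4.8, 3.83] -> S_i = Random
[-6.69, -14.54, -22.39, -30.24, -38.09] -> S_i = -6.69 + -7.85*i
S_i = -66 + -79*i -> [-66, -145, -224, -303, -382]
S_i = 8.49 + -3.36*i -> [8.49, 5.13, 1.77, -1.59, -4.95]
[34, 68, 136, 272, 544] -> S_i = 34*2^i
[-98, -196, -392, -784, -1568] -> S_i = -98*2^i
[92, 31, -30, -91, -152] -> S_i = 92 + -61*i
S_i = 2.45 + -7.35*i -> [2.45, -4.9, -12.25, -19.6, -26.95]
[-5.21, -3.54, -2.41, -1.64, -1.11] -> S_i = -5.21*0.68^i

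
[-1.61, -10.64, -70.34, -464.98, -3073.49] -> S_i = -1.61*6.61^i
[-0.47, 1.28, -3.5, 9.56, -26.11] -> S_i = -0.47*(-2.73)^i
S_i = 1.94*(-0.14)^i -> [1.94, -0.27, 0.04, -0.01, 0.0]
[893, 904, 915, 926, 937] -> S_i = 893 + 11*i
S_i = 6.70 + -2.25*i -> [6.7, 4.45, 2.2, -0.05, -2.3]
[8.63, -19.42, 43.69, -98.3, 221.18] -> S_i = 8.63*(-2.25)^i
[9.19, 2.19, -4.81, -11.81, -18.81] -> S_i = 9.19 + -7.00*i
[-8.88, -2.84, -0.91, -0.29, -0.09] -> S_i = -8.88*0.32^i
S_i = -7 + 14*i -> [-7, 7, 21, 35, 49]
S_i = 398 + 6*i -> [398, 404, 410, 416, 422]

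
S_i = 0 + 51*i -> [0, 51, 102, 153, 204]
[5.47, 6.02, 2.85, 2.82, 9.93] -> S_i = Random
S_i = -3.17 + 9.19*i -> [-3.17, 6.02, 15.21, 24.4, 33.59]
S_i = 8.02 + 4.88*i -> [8.02, 12.9, 17.78, 22.66, 27.54]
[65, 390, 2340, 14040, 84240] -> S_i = 65*6^i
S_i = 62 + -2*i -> [62, 60, 58, 56, 54]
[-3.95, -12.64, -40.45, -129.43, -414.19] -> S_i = -3.95*3.20^i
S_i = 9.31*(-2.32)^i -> [9.31, -21.6, 50.11, -116.26, 269.71]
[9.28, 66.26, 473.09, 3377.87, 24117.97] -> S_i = 9.28*7.14^i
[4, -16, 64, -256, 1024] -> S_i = 4*-4^i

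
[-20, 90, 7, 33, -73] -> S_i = Random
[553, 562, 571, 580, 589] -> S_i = 553 + 9*i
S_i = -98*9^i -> [-98, -882, -7938, -71442, -642978]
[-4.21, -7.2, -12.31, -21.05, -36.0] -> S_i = -4.21*1.71^i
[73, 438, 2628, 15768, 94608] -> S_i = 73*6^i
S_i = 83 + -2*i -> [83, 81, 79, 77, 75]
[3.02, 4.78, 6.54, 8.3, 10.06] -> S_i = 3.02 + 1.76*i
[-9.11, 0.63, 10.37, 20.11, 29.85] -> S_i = -9.11 + 9.74*i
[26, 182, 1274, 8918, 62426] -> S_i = 26*7^i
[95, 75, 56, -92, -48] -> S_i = Random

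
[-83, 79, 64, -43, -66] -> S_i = Random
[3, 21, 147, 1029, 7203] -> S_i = 3*7^i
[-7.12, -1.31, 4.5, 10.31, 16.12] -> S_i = -7.12 + 5.81*i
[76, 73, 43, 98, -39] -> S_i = Random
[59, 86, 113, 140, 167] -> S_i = 59 + 27*i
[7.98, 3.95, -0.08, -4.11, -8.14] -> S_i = 7.98 + -4.03*i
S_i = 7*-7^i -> [7, -49, 343, -2401, 16807]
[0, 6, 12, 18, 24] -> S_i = 0 + 6*i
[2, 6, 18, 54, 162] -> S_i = 2*3^i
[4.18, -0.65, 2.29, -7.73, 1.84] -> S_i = Random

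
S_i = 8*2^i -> [8, 16, 32, 64, 128]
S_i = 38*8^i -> [38, 304, 2432, 19456, 155648]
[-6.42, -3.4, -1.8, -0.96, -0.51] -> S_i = -6.42*0.53^i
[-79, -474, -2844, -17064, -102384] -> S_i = -79*6^i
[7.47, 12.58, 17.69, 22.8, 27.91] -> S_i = 7.47 + 5.11*i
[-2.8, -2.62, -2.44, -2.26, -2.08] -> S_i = -2.80 + 0.18*i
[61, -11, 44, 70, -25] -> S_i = Random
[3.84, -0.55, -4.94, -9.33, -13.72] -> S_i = 3.84 + -4.39*i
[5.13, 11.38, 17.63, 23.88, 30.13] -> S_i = 5.13 + 6.25*i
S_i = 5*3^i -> [5, 15, 45, 135, 405]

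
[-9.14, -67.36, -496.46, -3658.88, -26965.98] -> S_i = -9.14*7.37^i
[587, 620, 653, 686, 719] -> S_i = 587 + 33*i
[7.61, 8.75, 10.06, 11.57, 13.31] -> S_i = 7.61*1.15^i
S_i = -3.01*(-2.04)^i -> [-3.01, 6.14, -12.53, 25.55, -52.13]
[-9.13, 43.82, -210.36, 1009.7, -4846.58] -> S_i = -9.13*(-4.80)^i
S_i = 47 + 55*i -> [47, 102, 157, 212, 267]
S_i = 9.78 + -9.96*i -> [9.78, -0.18, -10.14, -20.1, -30.06]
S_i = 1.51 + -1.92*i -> [1.51, -0.41, -2.33, -4.25, -6.17]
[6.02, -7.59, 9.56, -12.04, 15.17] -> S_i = 6.02*(-1.26)^i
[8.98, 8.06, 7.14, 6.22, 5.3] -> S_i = 8.98 + -0.92*i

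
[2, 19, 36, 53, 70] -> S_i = 2 + 17*i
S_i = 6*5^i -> [6, 30, 150, 750, 3750]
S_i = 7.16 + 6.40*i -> [7.16, 13.56, 19.96, 26.36, 32.76]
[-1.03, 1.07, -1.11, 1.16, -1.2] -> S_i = -1.03*(-1.04)^i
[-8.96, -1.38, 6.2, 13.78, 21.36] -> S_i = -8.96 + 7.58*i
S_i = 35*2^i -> [35, 70, 140, 280, 560]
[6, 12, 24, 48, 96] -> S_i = 6*2^i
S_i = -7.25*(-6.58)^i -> [-7.25, 47.7, -313.9, 2065.45, -13590.69]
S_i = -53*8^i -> [-53, -424, -3392, -27136, -217088]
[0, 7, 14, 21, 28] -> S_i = 0 + 7*i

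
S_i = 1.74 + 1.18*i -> [1.74, 2.92, 4.1, 5.28, 6.46]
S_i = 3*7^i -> [3, 21, 147, 1029, 7203]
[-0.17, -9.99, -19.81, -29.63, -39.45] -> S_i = -0.17 + -9.82*i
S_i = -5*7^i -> [-5, -35, -245, -1715, -12005]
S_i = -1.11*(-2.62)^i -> [-1.11, 2.91, -7.62, 19.96, -52.3]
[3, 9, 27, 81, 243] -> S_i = 3*3^i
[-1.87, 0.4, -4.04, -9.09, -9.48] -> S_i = Random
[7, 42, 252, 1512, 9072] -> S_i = 7*6^i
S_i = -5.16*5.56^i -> [-5.16, -28.69, -159.51, -886.9, -4931.16]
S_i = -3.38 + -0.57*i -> [-3.38, -3.95, -4.52, -5.09, -5.66]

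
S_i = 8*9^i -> [8, 72, 648, 5832, 52488]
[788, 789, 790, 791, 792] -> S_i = 788 + 1*i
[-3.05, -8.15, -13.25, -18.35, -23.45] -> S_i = -3.05 + -5.10*i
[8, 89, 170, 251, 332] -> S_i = 8 + 81*i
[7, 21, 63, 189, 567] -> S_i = 7*3^i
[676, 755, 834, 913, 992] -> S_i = 676 + 79*i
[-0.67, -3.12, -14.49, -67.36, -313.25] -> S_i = -0.67*4.65^i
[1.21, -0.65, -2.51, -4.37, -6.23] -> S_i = 1.21 + -1.86*i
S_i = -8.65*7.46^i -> [-8.65, -64.53, -481.39, -3591.14, -26789.92]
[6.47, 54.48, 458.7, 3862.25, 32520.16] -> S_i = 6.47*8.42^i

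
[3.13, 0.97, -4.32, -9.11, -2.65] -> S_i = Random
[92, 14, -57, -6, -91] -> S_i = Random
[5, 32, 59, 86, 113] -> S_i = 5 + 27*i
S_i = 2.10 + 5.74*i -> [2.1, 7.84, 13.58, 19.32, 25.06]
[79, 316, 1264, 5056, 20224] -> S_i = 79*4^i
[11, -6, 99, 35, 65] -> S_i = Random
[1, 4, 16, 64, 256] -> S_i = 1*4^i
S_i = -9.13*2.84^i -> [-9.13, -25.93, -73.64, -209.13, -593.94]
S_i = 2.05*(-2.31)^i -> [2.05, -4.74, 10.94, -25.27, 58.37]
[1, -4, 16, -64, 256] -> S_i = 1*-4^i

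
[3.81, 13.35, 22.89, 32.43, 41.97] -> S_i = 3.81 + 9.54*i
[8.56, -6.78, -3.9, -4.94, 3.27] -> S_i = Random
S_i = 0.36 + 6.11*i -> [0.36, 6.47, 12.58, 18.69, 24.8]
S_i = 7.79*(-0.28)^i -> [7.79, -2.18, 0.61, -0.17, 0.05]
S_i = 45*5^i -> [45, 225, 1125, 5625, 28125]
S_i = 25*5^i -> [25, 125, 625, 3125, 15625]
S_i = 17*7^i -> [17, 119, 833, 5831, 40817]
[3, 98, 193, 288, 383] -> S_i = 3 + 95*i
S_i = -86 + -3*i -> [-86, -89, -92, -95, -98]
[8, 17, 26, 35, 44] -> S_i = 8 + 9*i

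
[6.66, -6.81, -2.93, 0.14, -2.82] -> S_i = Random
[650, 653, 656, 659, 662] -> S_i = 650 + 3*i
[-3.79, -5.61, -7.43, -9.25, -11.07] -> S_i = -3.79 + -1.82*i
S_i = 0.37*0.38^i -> [0.37, 0.14, 0.05, 0.02, 0.01]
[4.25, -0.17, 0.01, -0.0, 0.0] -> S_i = 4.25*(-0.04)^i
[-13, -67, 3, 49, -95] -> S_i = Random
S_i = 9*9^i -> [9, 81, 729, 6561, 59049]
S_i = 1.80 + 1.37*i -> [1.8, 3.17, 4.54, 5.91, 7.28]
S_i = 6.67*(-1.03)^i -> [6.67, -6.87, 7.08, -7.29, 7.51]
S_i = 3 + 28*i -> [3, 31, 59, 87, 115]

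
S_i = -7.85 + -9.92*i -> [-7.85, -17.77, -27.69, -37.61, -47.53]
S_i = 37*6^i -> [37, 222, 1332, 7992, 47952]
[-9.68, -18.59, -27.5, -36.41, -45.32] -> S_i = -9.68 + -8.91*i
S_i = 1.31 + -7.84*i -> [1.31, -6.53, -14.37, -22.21, -30.05]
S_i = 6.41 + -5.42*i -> [6.41, 0.99, -4.43, -9.85, -15.27]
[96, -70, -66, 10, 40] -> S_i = Random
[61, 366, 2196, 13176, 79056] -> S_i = 61*6^i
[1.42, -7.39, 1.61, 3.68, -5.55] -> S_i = Random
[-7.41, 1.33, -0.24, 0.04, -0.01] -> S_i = -7.41*(-0.18)^i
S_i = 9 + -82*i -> [9, -73, -155, -237, -319]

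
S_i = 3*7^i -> [3, 21, 147, 1029, 7203]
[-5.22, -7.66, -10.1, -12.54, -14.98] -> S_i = -5.22 + -2.44*i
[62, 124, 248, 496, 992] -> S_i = 62*2^i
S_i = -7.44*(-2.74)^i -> [-7.44, 20.39, -55.86, 153.05, -419.35]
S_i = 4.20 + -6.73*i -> [4.2, -2.53, -9.26, -15.99, -22.72]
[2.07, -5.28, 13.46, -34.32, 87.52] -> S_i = 2.07*(-2.55)^i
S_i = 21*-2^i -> [21, -42, 84, -168, 336]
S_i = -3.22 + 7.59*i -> [-3.22, 4.37, 11.96, 19.55, 27.14]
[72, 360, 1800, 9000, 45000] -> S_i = 72*5^i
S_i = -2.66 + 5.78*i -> [-2.66, 3.12, 8.9, 14.68, 20.46]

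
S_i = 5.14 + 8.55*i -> [5.14, 13.69, 22.24, 30.79, 39.34]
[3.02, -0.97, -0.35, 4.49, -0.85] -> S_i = Random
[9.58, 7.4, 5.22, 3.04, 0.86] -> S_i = 9.58 + -2.18*i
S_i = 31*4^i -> [31, 124, 496, 1984, 7936]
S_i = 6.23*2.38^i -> [6.23, 14.83, 35.29, 83.99, 199.89]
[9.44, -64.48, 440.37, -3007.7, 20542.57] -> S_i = 9.44*(-6.83)^i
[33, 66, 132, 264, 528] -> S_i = 33*2^i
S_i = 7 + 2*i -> [7, 9, 11, 13, 15]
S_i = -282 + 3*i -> [-282, -279, -276, -273, -270]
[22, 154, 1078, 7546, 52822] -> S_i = 22*7^i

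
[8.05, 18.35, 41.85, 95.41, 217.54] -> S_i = 8.05*2.28^i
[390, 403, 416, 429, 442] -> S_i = 390 + 13*i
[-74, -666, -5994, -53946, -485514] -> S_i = -74*9^i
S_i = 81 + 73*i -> [81, 154, 227, 300, 373]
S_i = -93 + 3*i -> [-93, -90, -87, -84, -81]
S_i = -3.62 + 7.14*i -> [-3.62, 3.52, 10.66, 17.8, 24.94]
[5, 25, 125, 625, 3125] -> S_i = 5*5^i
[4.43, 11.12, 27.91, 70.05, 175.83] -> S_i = 4.43*2.51^i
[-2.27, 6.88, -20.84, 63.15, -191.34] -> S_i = -2.27*(-3.03)^i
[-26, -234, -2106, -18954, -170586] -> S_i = -26*9^i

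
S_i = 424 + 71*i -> [424, 495, 566, 637, 708]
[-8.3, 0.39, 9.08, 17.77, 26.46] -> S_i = -8.30 + 8.69*i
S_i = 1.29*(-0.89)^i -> [1.29, -1.15, 1.02, -0.91, 0.81]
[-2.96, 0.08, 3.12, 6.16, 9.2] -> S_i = -2.96 + 3.04*i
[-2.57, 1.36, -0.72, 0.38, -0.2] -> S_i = -2.57*(-0.53)^i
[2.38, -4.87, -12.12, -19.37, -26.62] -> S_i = 2.38 + -7.25*i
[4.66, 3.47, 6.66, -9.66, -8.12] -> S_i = Random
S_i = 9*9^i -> [9, 81, 729, 6561, 59049]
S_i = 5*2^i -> [5, 10, 20, 40, 80]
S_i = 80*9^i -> [80, 720, 6480, 58320, 524880]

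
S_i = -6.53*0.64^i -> [-6.53, -4.18, -2.67, -1.71, -1.1]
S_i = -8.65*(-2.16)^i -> [-8.65, 18.68, -40.36, 87.17, -188.29]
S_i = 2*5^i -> [2, 10, 50, 250, 1250]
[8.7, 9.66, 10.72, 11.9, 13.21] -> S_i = 8.70*1.11^i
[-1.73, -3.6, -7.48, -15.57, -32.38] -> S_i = -1.73*2.08^i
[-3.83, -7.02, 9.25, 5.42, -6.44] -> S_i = Random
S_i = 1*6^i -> [1, 6, 36, 216, 1296]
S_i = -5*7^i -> [-5, -35, -245, -1715, -12005]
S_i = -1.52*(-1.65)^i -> [-1.52, 2.51, -4.14, 6.83, -11.27]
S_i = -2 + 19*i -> [-2, 17, 36, 55, 74]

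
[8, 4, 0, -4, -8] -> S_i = 8 + -4*i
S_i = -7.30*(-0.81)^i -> [-7.3, 5.91, -4.79, 3.88, -3.14]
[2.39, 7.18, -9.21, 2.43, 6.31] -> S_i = Random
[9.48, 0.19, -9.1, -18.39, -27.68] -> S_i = 9.48 + -9.29*i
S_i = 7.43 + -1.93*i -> [7.43, 5.5, 3.57, 1.64, -0.29]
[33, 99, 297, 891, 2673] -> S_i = 33*3^i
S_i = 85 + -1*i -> [85, 84, 83, 82, 81]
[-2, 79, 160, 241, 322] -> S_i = -2 + 81*i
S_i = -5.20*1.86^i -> [-5.2, -9.67, -17.99, -33.46, -62.24]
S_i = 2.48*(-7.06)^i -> [2.48, -17.51, 123.61, -872.7, 6161.27]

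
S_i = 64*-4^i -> [64, -256, 1024, -4096, 16384]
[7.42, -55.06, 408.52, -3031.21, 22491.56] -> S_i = 7.42*(-7.42)^i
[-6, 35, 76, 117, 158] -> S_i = -6 + 41*i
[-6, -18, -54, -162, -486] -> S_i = -6*3^i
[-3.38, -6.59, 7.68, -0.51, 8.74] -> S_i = Random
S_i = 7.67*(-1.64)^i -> [7.67, -12.58, 20.63, -33.83, 55.48]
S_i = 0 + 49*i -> [0, 49, 98, 147, 196]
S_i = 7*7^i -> [7, 49, 343, 2401, 16807]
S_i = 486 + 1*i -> [486, 487, 488, 489, 490]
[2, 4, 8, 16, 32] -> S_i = 2*2^i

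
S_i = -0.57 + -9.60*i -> [-0.57, -10.17, -19.77, -29.37, -38.97]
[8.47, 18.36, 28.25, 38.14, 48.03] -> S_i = 8.47 + 9.89*i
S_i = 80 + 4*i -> [80, 84, 88, 92, 96]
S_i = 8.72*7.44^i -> [8.72, 64.88, 482.68, 3591.16, 26718.26]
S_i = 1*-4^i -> [1, -4, 16, -64, 256]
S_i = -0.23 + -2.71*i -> [-0.23, -2.94, -5.65, -8.36, -11.07]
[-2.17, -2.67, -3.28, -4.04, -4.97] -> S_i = -2.17*1.23^i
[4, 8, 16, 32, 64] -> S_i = 4*2^i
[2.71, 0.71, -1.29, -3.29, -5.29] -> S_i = 2.71 + -2.00*i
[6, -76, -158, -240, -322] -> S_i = 6 + -82*i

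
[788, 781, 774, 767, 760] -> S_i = 788 + -7*i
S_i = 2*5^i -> [2, 10, 50, 250, 1250]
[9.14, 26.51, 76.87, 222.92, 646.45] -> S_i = 9.14*2.90^i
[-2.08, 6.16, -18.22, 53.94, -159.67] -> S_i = -2.08*(-2.96)^i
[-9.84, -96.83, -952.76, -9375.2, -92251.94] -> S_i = -9.84*9.84^i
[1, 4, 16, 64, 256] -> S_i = 1*4^i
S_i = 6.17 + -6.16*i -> [6.17, 0.01, -6.15, -12.31, -18.47]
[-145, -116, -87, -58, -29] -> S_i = -145 + 29*i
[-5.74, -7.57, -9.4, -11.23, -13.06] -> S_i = -5.74 + -1.83*i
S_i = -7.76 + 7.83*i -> [-7.76, 0.07, 7.9, 15.73, 23.56]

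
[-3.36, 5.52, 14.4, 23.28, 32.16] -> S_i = -3.36 + 8.88*i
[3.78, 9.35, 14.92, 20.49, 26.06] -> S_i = 3.78 + 5.57*i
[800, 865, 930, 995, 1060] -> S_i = 800 + 65*i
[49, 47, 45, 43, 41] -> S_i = 49 + -2*i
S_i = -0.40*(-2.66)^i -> [-0.4, 1.06, -2.83, 7.53, -20.03]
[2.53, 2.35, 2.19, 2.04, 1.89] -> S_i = 2.53*0.93^i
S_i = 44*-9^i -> [44, -396, 3564, -32076, 288684]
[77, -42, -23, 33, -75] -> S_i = Random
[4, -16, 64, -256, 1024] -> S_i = 4*-4^i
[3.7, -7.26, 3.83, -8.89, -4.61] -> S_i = Random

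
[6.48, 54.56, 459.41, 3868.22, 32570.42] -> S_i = 6.48*8.42^i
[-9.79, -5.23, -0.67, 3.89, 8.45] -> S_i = -9.79 + 4.56*i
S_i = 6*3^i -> [6, 18, 54, 162, 486]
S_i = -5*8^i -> [-5, -40, -320, -2560, -20480]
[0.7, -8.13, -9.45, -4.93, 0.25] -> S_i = Random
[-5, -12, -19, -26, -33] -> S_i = -5 + -7*i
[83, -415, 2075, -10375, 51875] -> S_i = 83*-5^i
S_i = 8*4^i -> [8, 32, 128, 512, 2048]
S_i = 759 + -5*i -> [759, 754, 749, 744, 739]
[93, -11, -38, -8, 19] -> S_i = Random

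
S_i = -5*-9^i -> [-5, 45, -405, 3645, -32805]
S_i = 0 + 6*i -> [0, 6, 12, 18, 24]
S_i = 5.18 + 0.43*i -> [5.18, 5.61, 6.04, 6.47, 6.9]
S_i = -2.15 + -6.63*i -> [-2.15, -8.78, -15.41, -22.04, -28.67]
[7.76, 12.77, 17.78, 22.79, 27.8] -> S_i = 7.76 + 5.01*i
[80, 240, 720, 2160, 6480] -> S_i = 80*3^i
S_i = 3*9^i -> [3, 27, 243, 2187, 19683]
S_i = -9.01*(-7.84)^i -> [-9.01, 70.64, -553.81, 4341.83, -34039.96]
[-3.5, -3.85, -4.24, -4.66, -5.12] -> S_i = -3.50*1.10^i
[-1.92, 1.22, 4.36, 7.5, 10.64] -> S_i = -1.92 + 3.14*i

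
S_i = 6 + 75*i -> [6, 81, 156, 231, 306]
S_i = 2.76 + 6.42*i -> [2.76, 9.18, 15.6, 22.02, 28.44]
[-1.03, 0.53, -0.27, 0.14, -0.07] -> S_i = -1.03*(-0.51)^i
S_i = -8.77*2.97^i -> [-8.77, -26.05, -77.36, -229.76, -682.38]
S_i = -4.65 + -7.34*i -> [-4.65, -11.99, -19.33, -26.67, -34.01]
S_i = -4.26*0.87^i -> [-4.26, -3.71, -3.22, -2.81, -2.44]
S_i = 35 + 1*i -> [35, 36, 37, 38, 39]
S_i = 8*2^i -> [8, 16, 32, 64, 128]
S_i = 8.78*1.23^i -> [8.78, 10.8, 13.28, 16.34, 20.1]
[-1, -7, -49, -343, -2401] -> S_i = -1*7^i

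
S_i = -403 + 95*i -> [-403, -308, -213, -118, -23]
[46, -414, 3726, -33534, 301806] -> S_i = 46*-9^i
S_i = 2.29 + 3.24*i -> [2.29, 5.53, 8.77, 12.01, 15.25]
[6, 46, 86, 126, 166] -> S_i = 6 + 40*i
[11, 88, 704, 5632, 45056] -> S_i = 11*8^i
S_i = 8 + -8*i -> [8, 0, -8, -16, -24]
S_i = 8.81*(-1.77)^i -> [8.81, -15.59, 27.6, -48.85, 86.47]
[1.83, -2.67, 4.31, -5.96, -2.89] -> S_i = Random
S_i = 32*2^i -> [32, 64, 128, 256, 512]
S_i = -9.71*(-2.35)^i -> [-9.71, 22.82, -53.62, 126.02, -296.14]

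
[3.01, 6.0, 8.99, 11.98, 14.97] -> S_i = 3.01 + 2.99*i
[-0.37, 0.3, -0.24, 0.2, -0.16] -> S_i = -0.37*(-0.81)^i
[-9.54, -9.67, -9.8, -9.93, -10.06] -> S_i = -9.54 + -0.13*i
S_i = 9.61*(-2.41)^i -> [9.61, -23.16, 55.82, -134.52, 324.18]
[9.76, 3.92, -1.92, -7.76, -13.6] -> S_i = 9.76 + -5.84*i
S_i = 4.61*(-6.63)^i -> [4.61, -30.56, 202.64, -1343.51, 8907.48]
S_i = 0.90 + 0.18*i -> [0.9, 1.08, 1.26, 1.44, 1.62]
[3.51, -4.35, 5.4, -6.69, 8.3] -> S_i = 3.51*(-1.24)^i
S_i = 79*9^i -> [79, 711, 6399, 57591, 518319]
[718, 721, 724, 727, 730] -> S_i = 718 + 3*i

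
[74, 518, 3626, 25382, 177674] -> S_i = 74*7^i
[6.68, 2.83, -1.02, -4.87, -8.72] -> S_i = 6.68 + -3.85*i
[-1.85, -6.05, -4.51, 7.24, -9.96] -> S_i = Random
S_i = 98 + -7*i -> [98, 91, 84, 77, 70]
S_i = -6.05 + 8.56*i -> [-6.05, 2.51, 11.07, 19.63, 28.19]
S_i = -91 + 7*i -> [-91, -84, -77, -70, -63]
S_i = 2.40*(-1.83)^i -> [2.4, -4.39, 8.04, -14.71, 26.92]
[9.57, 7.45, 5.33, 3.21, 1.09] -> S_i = 9.57 + -2.12*i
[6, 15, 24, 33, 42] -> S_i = 6 + 9*i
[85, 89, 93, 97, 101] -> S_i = 85 + 4*i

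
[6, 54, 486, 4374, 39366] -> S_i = 6*9^i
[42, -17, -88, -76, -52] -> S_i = Random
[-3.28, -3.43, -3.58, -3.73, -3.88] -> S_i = -3.28 + -0.15*i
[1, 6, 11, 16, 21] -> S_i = 1 + 5*i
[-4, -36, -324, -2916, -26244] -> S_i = -4*9^i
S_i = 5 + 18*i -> [5, 23, 41, 59, 77]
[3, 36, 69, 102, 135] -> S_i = 3 + 33*i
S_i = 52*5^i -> [52, 260, 1300, 6500, 32500]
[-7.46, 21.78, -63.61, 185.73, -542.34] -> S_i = -7.46*(-2.92)^i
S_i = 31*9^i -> [31, 279, 2511, 22599, 203391]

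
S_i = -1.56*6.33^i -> [-1.56, -9.87, -62.51, -395.67, -2504.61]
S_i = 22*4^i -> [22, 88, 352, 1408, 5632]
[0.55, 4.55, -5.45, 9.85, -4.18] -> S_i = Random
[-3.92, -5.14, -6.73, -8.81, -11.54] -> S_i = -3.92*1.31^i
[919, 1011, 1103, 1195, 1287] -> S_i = 919 + 92*i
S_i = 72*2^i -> [72, 144, 288, 576, 1152]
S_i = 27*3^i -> [27, 81, 243, 729, 2187]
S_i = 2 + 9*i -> [2, 11, 20, 29, 38]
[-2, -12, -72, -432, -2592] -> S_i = -2*6^i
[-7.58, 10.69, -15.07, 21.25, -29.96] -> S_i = -7.58*(-1.41)^i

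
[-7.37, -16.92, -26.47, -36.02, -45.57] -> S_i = -7.37 + -9.55*i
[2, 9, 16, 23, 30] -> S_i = 2 + 7*i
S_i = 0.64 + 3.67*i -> [0.64, 4.31, 7.98, 11.65, 15.32]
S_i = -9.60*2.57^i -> [-9.6, -24.67, -63.41, -162.96, -418.8]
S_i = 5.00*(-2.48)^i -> [5.0, -12.4, 30.75, -76.26, 189.14]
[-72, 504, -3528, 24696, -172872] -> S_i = -72*-7^i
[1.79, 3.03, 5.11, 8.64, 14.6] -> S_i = 1.79*1.69^i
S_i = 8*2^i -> [8, 16, 32, 64, 128]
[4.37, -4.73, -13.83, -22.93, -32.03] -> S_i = 4.37 + -9.10*i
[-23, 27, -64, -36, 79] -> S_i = Random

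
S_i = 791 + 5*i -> [791, 796, 801, 806, 811]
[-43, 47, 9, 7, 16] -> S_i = Random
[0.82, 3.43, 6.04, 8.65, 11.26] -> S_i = 0.82 + 2.61*i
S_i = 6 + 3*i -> [6, 9, 12, 15, 18]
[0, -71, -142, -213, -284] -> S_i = 0 + -71*i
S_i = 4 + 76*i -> [4, 80, 156, 232, 308]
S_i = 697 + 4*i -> [697, 701, 705, 709, 713]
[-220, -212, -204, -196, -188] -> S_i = -220 + 8*i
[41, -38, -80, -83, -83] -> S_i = Random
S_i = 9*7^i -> [9, 63, 441, 3087, 21609]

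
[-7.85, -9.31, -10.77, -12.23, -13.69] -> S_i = -7.85 + -1.46*i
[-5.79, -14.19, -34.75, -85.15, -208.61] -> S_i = -5.79*2.45^i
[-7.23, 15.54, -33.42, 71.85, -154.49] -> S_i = -7.23*(-2.15)^i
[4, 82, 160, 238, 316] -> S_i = 4 + 78*i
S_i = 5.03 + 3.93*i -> [5.03, 8.96, 12.89, 16.82, 20.75]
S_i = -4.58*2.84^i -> [-4.58, -13.01, -36.94, -104.91, -297.95]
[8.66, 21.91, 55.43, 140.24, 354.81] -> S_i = 8.66*2.53^i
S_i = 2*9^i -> [2, 18, 162, 1458, 13122]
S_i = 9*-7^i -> [9, -63, 441, -3087, 21609]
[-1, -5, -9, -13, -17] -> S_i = -1 + -4*i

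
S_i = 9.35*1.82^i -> [9.35, 17.02, 30.97, 56.37, 102.59]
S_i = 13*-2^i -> [13, -26, 52, -104, 208]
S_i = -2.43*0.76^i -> [-2.43, -1.85, -1.4, -1.07, -0.81]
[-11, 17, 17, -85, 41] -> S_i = Random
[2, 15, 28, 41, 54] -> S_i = 2 + 13*i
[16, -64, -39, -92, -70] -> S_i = Random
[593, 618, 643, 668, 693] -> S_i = 593 + 25*i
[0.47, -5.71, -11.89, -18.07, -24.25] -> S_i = 0.47 + -6.18*i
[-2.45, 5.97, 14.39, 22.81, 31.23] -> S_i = -2.45 + 8.42*i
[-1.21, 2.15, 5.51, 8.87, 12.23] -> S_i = -1.21 + 3.36*i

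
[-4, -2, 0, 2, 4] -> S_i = -4 + 2*i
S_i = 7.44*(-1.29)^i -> [7.44, -9.6, 12.38, -15.97, 20.6]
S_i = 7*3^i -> [7, 21, 63, 189, 567]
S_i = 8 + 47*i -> [8, 55, 102, 149, 196]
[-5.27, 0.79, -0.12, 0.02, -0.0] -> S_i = -5.27*(-0.15)^i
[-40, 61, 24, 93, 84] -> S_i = Random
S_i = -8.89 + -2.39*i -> [-8.89, -11.28, -13.67, -16.06, -18.45]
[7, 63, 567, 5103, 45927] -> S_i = 7*9^i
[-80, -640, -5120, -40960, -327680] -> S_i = -80*8^i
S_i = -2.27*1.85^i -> [-2.27, -4.2, -7.77, -14.37, -26.59]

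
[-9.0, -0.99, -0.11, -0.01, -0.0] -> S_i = -9.00*0.11^i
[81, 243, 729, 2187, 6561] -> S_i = 81*3^i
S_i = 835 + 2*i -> [835, 837, 839, 841, 843]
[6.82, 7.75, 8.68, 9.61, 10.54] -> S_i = 6.82 + 0.93*i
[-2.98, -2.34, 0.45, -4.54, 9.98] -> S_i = Random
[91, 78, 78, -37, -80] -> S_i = Random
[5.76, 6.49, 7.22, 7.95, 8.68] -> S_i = 5.76 + 0.73*i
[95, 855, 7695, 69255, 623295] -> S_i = 95*9^i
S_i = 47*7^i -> [47, 329, 2303, 16121, 112847]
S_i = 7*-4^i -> [7, -28, 112, -448, 1792]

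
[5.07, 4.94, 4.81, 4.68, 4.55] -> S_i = 5.07 + -0.13*i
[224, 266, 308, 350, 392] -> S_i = 224 + 42*i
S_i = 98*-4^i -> [98, -392, 1568, -6272, 25088]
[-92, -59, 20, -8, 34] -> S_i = Random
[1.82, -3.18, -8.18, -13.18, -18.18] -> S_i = 1.82 + -5.00*i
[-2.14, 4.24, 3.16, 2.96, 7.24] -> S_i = Random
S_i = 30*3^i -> [30, 90, 270, 810, 2430]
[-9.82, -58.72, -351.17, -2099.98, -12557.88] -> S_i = -9.82*5.98^i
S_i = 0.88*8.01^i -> [0.88, 7.05, 56.46, 452.25, 3622.54]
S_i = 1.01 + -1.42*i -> [1.01, -0.41, -1.83, -3.25, -4.67]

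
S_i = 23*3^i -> [23, 69, 207, 621, 1863]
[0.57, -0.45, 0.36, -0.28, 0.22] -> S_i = 0.57*(-0.79)^i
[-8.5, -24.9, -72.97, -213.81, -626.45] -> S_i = -8.50*2.93^i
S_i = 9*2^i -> [9, 18, 36, 72, 144]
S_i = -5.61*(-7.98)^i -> [-5.61, 44.77, -357.25, 2850.83, -22749.63]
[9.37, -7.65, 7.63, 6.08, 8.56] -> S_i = Random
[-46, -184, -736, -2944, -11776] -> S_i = -46*4^i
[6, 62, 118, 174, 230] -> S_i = 6 + 56*i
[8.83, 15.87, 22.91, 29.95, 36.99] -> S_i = 8.83 + 7.04*i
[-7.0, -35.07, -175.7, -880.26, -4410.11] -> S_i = -7.00*5.01^i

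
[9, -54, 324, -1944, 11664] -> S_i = 9*-6^i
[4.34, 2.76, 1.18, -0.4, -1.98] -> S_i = 4.34 + -1.58*i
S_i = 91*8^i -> [91, 728, 5824, 46592, 372736]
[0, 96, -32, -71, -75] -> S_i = Random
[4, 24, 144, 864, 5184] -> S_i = 4*6^i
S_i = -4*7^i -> [-4, -28, -196, -1372, -9604]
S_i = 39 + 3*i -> [39, 42, 45, 48, 51]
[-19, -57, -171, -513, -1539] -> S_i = -19*3^i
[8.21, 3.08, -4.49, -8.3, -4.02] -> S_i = Random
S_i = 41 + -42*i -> [41, -1, -43, -85, -127]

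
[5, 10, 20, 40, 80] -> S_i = 5*2^i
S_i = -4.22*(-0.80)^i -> [-4.22, 3.38, -2.7, 2.16, -1.73]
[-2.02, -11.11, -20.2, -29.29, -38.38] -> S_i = -2.02 + -9.09*i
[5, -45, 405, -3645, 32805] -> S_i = 5*-9^i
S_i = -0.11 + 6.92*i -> [-0.11, 6.81, 13.73, 20.65, 27.57]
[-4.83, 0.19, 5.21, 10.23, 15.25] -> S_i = -4.83 + 5.02*i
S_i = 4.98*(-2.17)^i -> [4.98, -10.81, 23.45, -50.89, 110.43]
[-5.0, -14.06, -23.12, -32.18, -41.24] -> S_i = -5.00 + -9.06*i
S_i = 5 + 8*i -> [5, 13, 21, 29, 37]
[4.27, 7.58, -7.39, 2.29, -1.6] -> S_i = Random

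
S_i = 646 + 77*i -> [646, 723, 800, 877, 954]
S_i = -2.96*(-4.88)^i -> [-2.96, 14.44, -70.49, 343.99, -1678.69]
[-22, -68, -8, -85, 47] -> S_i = Random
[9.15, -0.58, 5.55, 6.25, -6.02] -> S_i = Random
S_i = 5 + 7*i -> [5, 12, 19, 26, 33]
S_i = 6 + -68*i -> [6, -62, -130, -198, -266]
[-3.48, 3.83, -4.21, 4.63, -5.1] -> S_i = -3.48*(-1.10)^i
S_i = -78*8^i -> [-78, -624, -4992, -39936, -319488]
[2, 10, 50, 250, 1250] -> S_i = 2*5^i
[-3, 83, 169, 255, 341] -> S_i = -3 + 86*i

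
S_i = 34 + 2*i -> [34, 36, 38, 40, 42]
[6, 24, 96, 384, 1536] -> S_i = 6*4^i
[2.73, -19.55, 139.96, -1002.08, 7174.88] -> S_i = 2.73*(-7.16)^i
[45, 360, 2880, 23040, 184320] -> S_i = 45*8^i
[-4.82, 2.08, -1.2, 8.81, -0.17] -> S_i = Random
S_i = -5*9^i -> [-5, -45, -405, -3645, -32805]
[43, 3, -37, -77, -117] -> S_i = 43 + -40*i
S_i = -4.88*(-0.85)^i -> [-4.88, 4.15, -3.53, 3.0, -2.55]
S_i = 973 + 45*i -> [973, 1018, 1063, 1108, 1153]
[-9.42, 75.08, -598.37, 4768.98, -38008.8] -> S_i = -9.42*(-7.97)^i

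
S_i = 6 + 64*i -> [6, 70, 134, 198, 262]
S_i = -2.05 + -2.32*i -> [-2.05, -4.37, -6.69, -9.01, -11.33]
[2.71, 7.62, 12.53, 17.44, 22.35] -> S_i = 2.71 + 4.91*i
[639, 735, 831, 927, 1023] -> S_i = 639 + 96*i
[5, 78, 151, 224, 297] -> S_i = 5 + 73*i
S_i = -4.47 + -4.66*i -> [-4.47, -9.13, -13.79, -18.45, -23.11]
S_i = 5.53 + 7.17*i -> [5.53, 12.7, 19.87, 27.04, 34.21]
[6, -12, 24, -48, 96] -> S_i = 6*-2^i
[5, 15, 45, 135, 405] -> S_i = 5*3^i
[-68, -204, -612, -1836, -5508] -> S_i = -68*3^i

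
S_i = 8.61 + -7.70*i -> [8.61, 0.91, -6.79, -14.49, -22.19]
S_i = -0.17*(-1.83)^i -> [-0.17, 0.31, -0.57, 1.04, -1.91]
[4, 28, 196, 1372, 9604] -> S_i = 4*7^i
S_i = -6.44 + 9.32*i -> [-6.44, 2.88, 12.2, 21.52, 30.84]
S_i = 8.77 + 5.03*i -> [8.77, 13.8, 18.83, 23.86, 28.89]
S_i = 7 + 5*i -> [7, 12, 17, 22, 27]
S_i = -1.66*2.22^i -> [-1.66, -3.69, -8.18, -18.16, -40.32]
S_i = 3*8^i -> [3, 24, 192, 1536, 12288]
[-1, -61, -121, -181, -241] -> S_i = -1 + -60*i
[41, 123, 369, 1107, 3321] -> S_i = 41*3^i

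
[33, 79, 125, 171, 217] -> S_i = 33 + 46*i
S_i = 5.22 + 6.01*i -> [5.22, 11.23, 17.24, 23.25, 29.26]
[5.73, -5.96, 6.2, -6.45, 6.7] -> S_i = 5.73*(-1.04)^i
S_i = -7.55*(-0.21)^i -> [-7.55, 1.59, -0.33, 0.07, -0.01]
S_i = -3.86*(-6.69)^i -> [-3.86, 25.82, -172.76, 1155.75, -7732.0]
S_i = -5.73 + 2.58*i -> [-5.73, -3.15, -0.57, 2.01, 4.59]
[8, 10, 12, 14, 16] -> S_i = 8 + 2*i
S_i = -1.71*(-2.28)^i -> [-1.71, 3.9, -8.89, 20.27, -46.21]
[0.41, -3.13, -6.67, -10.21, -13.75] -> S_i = 0.41 + -3.54*i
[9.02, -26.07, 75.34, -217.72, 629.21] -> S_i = 9.02*(-2.89)^i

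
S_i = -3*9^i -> [-3, -27, -243, -2187, -19683]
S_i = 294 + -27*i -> [294, 267, 240, 213, 186]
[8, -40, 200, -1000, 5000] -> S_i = 8*-5^i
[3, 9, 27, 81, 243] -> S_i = 3*3^i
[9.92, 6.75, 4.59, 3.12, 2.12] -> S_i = 9.92*0.68^i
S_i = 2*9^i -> [2, 18, 162, 1458, 13122]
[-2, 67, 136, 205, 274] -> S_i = -2 + 69*i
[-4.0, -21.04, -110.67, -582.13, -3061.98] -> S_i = -4.00*5.26^i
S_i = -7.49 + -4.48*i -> [-7.49, -11.97, -16.45, -20.93, -25.41]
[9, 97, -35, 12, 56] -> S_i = Random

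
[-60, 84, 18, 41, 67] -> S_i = Random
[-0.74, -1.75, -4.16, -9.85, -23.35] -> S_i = -0.74*2.37^i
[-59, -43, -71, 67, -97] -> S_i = Random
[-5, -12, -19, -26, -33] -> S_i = -5 + -7*i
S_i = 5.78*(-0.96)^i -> [5.78, -5.55, 5.33, -5.11, 4.91]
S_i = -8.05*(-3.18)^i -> [-8.05, 25.6, -81.4, 258.87, -823.2]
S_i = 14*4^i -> [14, 56, 224, 896, 3584]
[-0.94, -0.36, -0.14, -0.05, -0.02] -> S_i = -0.94*0.38^i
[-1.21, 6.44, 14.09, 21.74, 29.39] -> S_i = -1.21 + 7.65*i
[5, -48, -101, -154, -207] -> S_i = 5 + -53*i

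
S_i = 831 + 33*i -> [831, 864, 897, 930, 963]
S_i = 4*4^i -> [4, 16, 64, 256, 1024]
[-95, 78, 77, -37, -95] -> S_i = Random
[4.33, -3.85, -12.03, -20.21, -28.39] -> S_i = 4.33 + -8.18*i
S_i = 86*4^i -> [86, 344, 1376, 5504, 22016]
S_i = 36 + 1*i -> [36, 37, 38, 39, 40]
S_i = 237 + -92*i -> [237, 145, 53, -39, -131]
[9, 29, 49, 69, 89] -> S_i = 9 + 20*i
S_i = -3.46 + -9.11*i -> [-3.46, -12.57, -21.68, -30.79, -39.9]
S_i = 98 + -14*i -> [98, 84, 70, 56, 42]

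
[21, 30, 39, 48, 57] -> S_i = 21 + 9*i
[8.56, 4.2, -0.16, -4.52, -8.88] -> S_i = 8.56 + -4.36*i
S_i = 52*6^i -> [52, 312, 1872, 11232, 67392]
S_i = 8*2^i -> [8, 16, 32, 64, 128]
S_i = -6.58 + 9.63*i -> [-6.58, 3.05, 12.68, 22.31, 31.94]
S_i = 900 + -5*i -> [900, 895, 890, 885, 880]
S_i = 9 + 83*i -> [9, 92, 175, 258, 341]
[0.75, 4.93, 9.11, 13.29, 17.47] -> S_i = 0.75 + 4.18*i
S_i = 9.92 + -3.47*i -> [9.92, 6.45, 2.98, -0.49, -3.96]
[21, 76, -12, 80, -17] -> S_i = Random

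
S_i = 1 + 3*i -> [1, 4, 7, 10, 13]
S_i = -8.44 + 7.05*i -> [-8.44, -1.39, 5.66, 12.71, 19.76]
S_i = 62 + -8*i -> [62, 54, 46, 38, 30]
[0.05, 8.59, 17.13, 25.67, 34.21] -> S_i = 0.05 + 8.54*i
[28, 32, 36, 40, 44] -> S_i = 28 + 4*i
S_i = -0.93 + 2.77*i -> [-0.93, 1.84, 4.61, 7.38, 10.15]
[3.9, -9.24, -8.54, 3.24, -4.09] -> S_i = Random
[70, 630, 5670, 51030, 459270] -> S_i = 70*9^i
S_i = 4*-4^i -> [4, -16, 64, -256, 1024]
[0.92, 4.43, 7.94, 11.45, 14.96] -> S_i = 0.92 + 3.51*i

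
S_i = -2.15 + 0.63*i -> [-2.15, -1.52, -0.89, -0.26, 0.37]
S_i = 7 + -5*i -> [7, 2, -3, -8, -13]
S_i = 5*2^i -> [5, 10, 20, 40, 80]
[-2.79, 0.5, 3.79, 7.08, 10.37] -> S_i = -2.79 + 3.29*i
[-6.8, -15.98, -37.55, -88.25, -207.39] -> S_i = -6.80*2.35^i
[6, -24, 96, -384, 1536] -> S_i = 6*-4^i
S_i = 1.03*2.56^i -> [1.03, 2.64, 6.75, 17.28, 44.24]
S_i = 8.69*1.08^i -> [8.69, 9.39, 10.14, 10.95, 11.82]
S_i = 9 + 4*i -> [9, 13, 17, 21, 25]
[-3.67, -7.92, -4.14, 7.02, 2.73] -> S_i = Random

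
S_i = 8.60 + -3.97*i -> [8.6, 4.63, 0.66, -3.31, -7.28]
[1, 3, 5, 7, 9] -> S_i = 1 + 2*i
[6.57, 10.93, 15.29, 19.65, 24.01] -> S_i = 6.57 + 4.36*i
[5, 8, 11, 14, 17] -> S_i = 5 + 3*i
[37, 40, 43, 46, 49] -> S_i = 37 + 3*i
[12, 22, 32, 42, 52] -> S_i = 12 + 10*i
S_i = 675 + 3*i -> [675, 678, 681, 684, 687]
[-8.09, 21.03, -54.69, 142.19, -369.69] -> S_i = -8.09*(-2.60)^i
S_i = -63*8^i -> [-63, -504, -4032, -32256, -258048]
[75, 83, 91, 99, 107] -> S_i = 75 + 8*i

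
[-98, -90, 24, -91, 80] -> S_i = Random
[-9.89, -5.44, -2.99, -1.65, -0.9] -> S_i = -9.89*0.55^i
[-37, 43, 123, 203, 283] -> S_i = -37 + 80*i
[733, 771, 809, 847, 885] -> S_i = 733 + 38*i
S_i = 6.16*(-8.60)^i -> [6.16, -52.98, 455.59, -3918.1, 33695.7]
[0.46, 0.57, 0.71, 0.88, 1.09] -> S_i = 0.46*1.24^i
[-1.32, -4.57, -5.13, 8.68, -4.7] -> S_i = Random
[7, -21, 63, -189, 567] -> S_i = 7*-3^i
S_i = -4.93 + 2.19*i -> [-4.93, -2.74, -0.55, 1.64, 3.83]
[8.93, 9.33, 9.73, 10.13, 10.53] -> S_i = 8.93 + 0.40*i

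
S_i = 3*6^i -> [3, 18, 108, 648, 3888]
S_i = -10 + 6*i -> [-10, -4, 2, 8, 14]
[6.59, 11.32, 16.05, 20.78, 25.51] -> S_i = 6.59 + 4.73*i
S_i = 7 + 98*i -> [7, 105, 203, 301, 399]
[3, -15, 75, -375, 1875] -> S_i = 3*-5^i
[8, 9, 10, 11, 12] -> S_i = 8 + 1*i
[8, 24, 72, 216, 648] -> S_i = 8*3^i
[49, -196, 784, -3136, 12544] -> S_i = 49*-4^i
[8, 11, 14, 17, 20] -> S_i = 8 + 3*i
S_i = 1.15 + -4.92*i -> [1.15, -3.77, -8.69, -13.61, -18.53]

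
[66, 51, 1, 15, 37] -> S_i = Random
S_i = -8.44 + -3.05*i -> [-8.44, -11.49, -14.54, -17.59, -20.64]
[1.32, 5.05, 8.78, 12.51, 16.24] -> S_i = 1.32 + 3.73*i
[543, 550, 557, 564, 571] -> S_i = 543 + 7*i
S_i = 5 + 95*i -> [5, 100, 195, 290, 385]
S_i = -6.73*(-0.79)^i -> [-6.73, 5.32, -4.2, 3.32, -2.62]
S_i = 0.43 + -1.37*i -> [0.43, -0.94, -2.31, -3.68, -5.05]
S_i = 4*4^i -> [4, 16, 64, 256, 1024]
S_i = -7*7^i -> [-7, -49, -343, -2401, -16807]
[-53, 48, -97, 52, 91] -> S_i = Random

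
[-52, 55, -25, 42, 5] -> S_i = Random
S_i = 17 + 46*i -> [17, 63, 109, 155, 201]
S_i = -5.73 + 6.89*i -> [-5.73, 1.16, 8.05, 14.94, 21.83]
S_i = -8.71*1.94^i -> [-8.71, -16.9, -32.78, -63.6, -123.37]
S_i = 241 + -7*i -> [241, 234, 227, 220, 213]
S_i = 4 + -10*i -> [4, -6, -16, -26, -36]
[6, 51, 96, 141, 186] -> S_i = 6 + 45*i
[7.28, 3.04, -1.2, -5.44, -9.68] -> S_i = 7.28 + -4.24*i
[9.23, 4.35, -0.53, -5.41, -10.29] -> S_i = 9.23 + -4.88*i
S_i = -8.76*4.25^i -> [-8.76, -37.23, -158.23, -672.47, -2857.98]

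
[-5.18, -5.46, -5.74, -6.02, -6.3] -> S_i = -5.18 + -0.28*i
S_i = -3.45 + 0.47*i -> [-3.45, -2.98, -2.51, -2.04, -1.57]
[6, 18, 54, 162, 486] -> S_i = 6*3^i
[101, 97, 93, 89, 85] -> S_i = 101 + -4*i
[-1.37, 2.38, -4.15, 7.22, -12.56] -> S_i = -1.37*(-1.74)^i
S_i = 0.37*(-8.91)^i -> [0.37, -3.3, 29.37, -261.72, 2331.91]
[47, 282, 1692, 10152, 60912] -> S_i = 47*6^i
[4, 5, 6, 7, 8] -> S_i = 4 + 1*i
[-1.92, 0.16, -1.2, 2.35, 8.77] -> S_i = Random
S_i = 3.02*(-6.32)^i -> [3.02, -19.09, 120.63, -762.36, 4818.09]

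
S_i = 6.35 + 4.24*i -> [6.35, 10.59, 14.83, 19.07, 23.31]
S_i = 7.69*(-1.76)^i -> [7.69, -13.53, 23.82, -41.92, 73.79]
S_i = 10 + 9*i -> [10, 19, 28, 37, 46]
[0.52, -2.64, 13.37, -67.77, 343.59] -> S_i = 0.52*(-5.07)^i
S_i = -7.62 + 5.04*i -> [-7.62, -2.58, 2.46, 7.5, 12.54]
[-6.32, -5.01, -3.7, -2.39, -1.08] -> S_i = -6.32 + 1.31*i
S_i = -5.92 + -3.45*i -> [-5.92, -9.37, -12.82, -16.27, -19.72]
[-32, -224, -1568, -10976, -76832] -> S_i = -32*7^i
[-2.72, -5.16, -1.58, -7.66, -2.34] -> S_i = Random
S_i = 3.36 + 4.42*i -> [3.36, 7.78, 12.2, 16.62, 21.04]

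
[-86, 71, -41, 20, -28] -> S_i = Random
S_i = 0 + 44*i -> [0, 44, 88, 132, 176]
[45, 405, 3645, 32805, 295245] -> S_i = 45*9^i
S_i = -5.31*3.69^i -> [-5.31, -19.59, -72.3, -266.79, -984.46]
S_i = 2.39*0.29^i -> [2.39, 0.69, 0.2, 0.06, 0.02]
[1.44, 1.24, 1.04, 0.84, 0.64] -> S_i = 1.44 + -0.20*i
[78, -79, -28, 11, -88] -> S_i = Random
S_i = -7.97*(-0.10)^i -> [-7.97, 0.8, -0.08, 0.01, -0.0]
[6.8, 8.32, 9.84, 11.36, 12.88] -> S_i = 6.80 + 1.52*i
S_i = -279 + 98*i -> [-279, -181, -83, 15, 113]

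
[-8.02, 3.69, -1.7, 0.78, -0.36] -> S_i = -8.02*(-0.46)^i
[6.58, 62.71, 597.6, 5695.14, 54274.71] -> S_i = 6.58*9.53^i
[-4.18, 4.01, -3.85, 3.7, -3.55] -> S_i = -4.18*(-0.96)^i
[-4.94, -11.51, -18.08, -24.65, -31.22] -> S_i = -4.94 + -6.57*i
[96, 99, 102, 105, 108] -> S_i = 96 + 3*i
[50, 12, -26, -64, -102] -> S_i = 50 + -38*i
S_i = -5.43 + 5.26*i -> [-5.43, -0.17, 5.09, 10.35, 15.61]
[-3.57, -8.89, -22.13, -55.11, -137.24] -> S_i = -3.57*2.49^i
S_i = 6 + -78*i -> [6, -72, -150, -228, -306]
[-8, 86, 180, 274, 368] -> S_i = -8 + 94*i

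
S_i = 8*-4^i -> [8, -32, 128, -512, 2048]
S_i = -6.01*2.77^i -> [-6.01, -16.65, -46.11, -127.74, -353.83]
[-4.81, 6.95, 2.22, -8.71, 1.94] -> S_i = Random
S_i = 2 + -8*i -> [2, -6, -14, -22, -30]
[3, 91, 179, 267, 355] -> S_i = 3 + 88*i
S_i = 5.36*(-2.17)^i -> [5.36, -11.63, 25.24, -54.77, 118.85]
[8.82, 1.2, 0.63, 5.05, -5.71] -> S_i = Random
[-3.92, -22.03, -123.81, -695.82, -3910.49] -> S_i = -3.92*5.62^i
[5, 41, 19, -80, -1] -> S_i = Random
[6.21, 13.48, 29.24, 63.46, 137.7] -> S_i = 6.21*2.17^i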